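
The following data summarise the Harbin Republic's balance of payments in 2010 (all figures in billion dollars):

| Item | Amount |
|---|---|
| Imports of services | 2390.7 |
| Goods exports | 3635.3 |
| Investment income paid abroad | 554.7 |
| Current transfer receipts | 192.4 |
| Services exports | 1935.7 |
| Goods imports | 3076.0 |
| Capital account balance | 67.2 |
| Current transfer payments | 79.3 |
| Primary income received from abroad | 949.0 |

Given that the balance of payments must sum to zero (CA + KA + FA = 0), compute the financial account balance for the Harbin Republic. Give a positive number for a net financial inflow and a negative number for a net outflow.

Goods balance = 3635.3 - 3076.0 = 559.3
Services balance = 1935.7 - 2390.7 = -455.0
Trade balance (goods + services) = 559.3 + (-455.0) = 104.3
Net primary income = 949.0 - 554.7 = 394.3
Net secondary income = 192.4 - 79.3 = 113.1
Current account = 104.3 + 394.3 + 113.1 = 611.7
Financial account = -(611.7 + 67.2) = -678.9

-678.9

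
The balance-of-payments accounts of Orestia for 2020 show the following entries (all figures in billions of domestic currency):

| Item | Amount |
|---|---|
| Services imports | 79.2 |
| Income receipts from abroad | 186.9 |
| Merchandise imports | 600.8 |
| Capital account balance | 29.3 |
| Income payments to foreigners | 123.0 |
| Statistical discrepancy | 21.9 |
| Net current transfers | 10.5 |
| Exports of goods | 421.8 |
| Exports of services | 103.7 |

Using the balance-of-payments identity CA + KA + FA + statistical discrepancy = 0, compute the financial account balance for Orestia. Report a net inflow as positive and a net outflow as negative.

Goods balance = 421.8 - 600.8 = -179.0
Services balance = 103.7 - 79.2 = 24.5
Trade balance (goods + services) = -179.0 + 24.5 = -154.5
Net primary income = 186.9 - 123.0 = 63.9
Net secondary income = 10.5
Current account = -154.5 + 63.9 + 10.5 = -80.1
Financial account = -(-80.1 + 29.3 + 21.9) = 28.9

28.9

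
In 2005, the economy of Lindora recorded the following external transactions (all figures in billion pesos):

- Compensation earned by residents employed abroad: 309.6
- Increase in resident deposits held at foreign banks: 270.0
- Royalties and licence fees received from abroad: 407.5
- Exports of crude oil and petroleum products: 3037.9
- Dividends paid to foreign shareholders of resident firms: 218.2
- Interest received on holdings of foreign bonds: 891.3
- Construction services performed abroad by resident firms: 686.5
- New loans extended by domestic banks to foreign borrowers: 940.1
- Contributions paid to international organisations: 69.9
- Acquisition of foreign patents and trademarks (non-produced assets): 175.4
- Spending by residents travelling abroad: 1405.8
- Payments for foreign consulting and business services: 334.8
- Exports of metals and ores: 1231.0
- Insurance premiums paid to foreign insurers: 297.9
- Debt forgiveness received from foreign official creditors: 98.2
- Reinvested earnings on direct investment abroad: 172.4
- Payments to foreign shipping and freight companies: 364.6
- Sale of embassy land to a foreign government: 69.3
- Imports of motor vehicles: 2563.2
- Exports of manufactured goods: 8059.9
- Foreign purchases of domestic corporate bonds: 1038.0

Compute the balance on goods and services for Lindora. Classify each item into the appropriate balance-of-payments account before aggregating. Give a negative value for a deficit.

Goods: -2563.2 + 1231.0 + 3037.9 + 8059.9 = 9765.6
Services: 686.5 - 297.9 - 1405.8 - 364.6 - 334.8 + 407.5 = -1309.1
Trade balance = 9765.6 + (-1309.1) = 8456.5
(Excluded from the trade balance — primary income: compensation earned by residents employed abroad 309.6, dividends paid to foreign shareholders of resident firms 218.2, interest received on holdings of foreign bonds 891.3, reinvested earnings on direct investment abroad 172.4; financial account: increase in resident deposits held at foreign banks 270.0, new loans extended by domestic banks to foreign borrowers 940.1, foreign purchases of domestic corporate bonds 1038.0; secondary income: contributions paid to international organisations 69.9; capital account: acquisition of foreign patents and trademarks (non-produced assets) 175.4, debt forgiveness received from foreign official creditors 98.2, sale of embassy land to a foreign government 69.3.)

8456.5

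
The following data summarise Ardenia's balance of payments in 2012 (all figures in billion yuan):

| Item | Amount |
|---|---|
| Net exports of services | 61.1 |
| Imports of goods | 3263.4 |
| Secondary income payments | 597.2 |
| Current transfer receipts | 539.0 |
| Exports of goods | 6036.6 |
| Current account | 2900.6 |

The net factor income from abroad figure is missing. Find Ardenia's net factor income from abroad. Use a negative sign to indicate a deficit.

Current account = goods balance + services balance + net primary income + net secondary income
Sum of the known components = 2776.1
Net factor income from abroad = CA - (known components) = 2900.6 - 2776.1 = 124.5

124.5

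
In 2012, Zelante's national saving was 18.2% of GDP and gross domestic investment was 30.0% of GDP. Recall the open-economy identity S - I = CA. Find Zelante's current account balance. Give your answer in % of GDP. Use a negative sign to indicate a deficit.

S - I = CA (net lending to the rest of the world).
CA = S - I = 18.2 - 30.0 = -11.8

-11.8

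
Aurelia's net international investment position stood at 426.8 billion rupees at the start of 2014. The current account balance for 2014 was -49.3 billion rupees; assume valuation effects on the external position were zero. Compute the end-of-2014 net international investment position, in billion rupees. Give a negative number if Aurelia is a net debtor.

377.5

With no valuation effects, change in NIIP = current account = -49.3
End-of-year NIIP = 426.8 + (-49.3) = 377.5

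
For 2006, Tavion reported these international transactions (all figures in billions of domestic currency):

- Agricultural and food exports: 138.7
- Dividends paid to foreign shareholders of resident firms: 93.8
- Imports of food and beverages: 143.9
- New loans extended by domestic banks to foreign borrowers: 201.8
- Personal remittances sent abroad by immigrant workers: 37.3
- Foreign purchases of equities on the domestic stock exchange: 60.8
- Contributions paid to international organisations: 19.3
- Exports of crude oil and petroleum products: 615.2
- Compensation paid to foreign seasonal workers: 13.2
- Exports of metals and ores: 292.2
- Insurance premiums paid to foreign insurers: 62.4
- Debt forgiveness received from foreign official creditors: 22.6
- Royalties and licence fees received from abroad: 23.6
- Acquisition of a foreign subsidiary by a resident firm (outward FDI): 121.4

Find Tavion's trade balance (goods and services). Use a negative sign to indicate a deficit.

863.4

Goods: 292.2 + 615.2 + 138.7 - 143.9 = 902.2
Services: 23.6 - 62.4 = -38.8
Trade balance = 902.2 + (-38.8) = 863.4
(Excluded from the trade balance — primary income: dividends paid to foreign shareholders of resident firms 93.8, compensation paid to foreign seasonal workers 13.2; financial account: new loans extended by domestic banks to foreign borrowers 201.8, foreign purchases of equities on the domestic stock exchange 60.8, acquisition of a foreign subsidiary by a resident firm (outward FDI) 121.4; secondary income: personal remittances sent abroad by immigrant workers 37.3, contributions paid to international organisations 19.3; capital account: debt forgiveness received from foreign official creditors 22.6.)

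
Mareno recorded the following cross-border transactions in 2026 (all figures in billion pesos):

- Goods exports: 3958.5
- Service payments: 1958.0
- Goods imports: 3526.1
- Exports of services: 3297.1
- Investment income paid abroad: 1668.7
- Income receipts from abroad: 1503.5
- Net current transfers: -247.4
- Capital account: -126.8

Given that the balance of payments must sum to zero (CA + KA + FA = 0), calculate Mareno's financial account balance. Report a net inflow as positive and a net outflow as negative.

Goods balance = 3958.5 - 3526.1 = 432.4
Services balance = 3297.1 - 1958.0 = 1339.1
Trade balance (goods + services) = 432.4 + 1339.1 = 1771.5
Net primary income = 1503.5 - 1668.7 = -165.2
Net secondary income = -247.4
Current account = 1771.5 + (-165.2) + (-247.4) = 1358.9
Financial account = -(1358.9 + (-126.8)) = -1232.1

-1232.1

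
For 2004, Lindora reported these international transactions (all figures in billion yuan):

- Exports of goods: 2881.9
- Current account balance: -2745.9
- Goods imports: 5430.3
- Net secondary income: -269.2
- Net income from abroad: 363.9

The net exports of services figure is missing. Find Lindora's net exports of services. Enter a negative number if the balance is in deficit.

-292.2

Current account = goods balance + services balance + net primary income + net secondary income
Sum of the known components = -2453.7
Net exports of services = CA - (known components) = -2745.9 - (-2453.7) = -292.2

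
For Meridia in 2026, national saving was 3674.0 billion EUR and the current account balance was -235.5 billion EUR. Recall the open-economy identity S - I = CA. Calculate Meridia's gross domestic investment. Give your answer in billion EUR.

3909.5

I = S - CA = 3674.0 - (-235.5) = 3909.5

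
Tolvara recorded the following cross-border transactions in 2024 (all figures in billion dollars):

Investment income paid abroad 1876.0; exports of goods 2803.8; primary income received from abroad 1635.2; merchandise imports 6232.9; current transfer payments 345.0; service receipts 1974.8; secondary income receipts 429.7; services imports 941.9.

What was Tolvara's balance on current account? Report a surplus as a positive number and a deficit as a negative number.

-2552.3

Goods balance = 2803.8 - 6232.9 = -3429.1
Services balance = 1974.8 - 941.9 = 1032.9
Trade balance (goods + services) = -3429.1 + 1032.9 = -2396.2
Net primary income = 1635.2 - 1876.0 = -240.8
Net secondary income = 429.7 - 345.0 = 84.7
Current account = -2396.2 + (-240.8) + 84.7 = -2552.3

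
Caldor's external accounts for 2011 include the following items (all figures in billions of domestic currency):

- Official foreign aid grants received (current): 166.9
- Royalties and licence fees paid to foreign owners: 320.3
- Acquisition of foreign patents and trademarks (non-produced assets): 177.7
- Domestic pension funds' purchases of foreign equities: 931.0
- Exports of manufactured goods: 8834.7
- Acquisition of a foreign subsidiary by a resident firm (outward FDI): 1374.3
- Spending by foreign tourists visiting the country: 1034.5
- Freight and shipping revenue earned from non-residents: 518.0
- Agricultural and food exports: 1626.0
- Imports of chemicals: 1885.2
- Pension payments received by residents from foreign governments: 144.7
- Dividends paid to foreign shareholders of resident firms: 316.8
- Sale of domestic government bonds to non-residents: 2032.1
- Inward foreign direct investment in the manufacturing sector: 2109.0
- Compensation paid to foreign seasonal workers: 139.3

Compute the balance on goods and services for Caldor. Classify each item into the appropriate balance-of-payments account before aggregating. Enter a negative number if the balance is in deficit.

9807.7

Goods: -1885.2 + 8834.7 + 1626.0 = 8575.5
Services: 518.0 + 1034.5 - 320.3 = 1232.2
Trade balance = 8575.5 + 1232.2 = 9807.7
(Excluded from the trade balance — secondary income: official foreign aid grants received (current) 166.9, pension payments received by residents from foreign governments 144.7; capital account: acquisition of foreign patents and trademarks (non-produced assets) 177.7; financial account: domestic pension funds' purchases of foreign equities 931.0, acquisition of a foreign subsidiary by a resident firm (outward FDI) 1374.3, sale of domestic government bonds to non-residents 2032.1, inward foreign direct investment in the manufacturing sector 2109.0; primary income: dividends paid to foreign shareholders of resident firms 316.8, compensation paid to foreign seasonal workers 139.3.)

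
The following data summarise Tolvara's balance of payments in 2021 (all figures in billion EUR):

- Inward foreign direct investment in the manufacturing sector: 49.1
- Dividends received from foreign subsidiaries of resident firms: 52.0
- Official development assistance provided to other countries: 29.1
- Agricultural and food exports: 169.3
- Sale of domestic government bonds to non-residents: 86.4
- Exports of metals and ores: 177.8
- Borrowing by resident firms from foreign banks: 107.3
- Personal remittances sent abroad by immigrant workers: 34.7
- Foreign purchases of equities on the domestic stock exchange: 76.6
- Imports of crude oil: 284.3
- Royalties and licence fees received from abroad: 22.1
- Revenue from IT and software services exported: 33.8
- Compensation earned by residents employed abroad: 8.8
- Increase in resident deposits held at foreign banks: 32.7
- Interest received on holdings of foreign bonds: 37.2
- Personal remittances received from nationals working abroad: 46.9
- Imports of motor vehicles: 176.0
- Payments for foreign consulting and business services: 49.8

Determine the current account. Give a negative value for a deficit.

-26.0

Goods: -284.3 - 176.0 + 177.8 + 169.3 = -113.2
Services: 22.1 + 33.8 - 49.8 = 6.1
Primary income: 8.8 + 52.0 + 37.2 = 98.0
Secondary income: 46.9 - 34.7 - 29.1 = -16.9
Current account = (-113.2) + 6.1 + 98.0 + (-16.9) = -26.0
(Excluded from the current account — financial account: inward foreign direct investment in the manufacturing sector 49.1, sale of domestic government bonds to non-residents 86.4, borrowing by resident firms from foreign banks 107.3, foreign purchases of equities on the domestic stock exchange 76.6, increase in resident deposits held at foreign banks 32.7.)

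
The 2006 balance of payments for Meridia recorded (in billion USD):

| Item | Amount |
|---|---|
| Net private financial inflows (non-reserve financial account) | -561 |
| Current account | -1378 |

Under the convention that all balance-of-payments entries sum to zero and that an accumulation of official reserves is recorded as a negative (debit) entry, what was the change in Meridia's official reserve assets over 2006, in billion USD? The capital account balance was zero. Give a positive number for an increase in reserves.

-1939

Official reserve transactions balance = -((-1378) + (-561)) = 1939
An accumulation of reserves is recorded as a debit (negative entry), so the change in the stock of reserves is the negative of that balance.
Change in official reserves = -(1939) = -1939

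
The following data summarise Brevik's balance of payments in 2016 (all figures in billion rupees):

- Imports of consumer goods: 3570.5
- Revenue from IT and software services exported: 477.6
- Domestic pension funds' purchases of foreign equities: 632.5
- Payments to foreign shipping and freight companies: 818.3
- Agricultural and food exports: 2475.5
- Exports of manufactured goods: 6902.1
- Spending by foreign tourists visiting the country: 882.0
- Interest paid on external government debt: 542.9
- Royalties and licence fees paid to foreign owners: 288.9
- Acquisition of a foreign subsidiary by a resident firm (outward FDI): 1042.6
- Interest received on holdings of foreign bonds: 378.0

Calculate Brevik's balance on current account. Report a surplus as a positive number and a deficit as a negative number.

5894.6

Goods: 2475.5 + 6902.1 - 3570.5 = 5807.1
Services: 882.0 + 477.6 - 288.9 - 818.3 = 252.4
Primary income: -542.9 + 378.0 = -164.9
Current account = 5807.1 + 252.4 + (-164.9) = 5894.6
(Excluded from the current account — financial account: domestic pension funds' purchases of foreign equities 632.5, acquisition of a foreign subsidiary by a resident firm (outward FDI) 1042.6.)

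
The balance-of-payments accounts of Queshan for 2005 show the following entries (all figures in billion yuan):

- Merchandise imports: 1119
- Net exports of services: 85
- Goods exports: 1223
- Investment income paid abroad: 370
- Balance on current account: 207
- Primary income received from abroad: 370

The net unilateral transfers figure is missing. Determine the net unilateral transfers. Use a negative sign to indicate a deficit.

Current account = goods balance + services balance + net primary income + net secondary income
Sum of the known components = 189
Net unilateral transfers = CA - (known components) = 207 - 189 = 18

18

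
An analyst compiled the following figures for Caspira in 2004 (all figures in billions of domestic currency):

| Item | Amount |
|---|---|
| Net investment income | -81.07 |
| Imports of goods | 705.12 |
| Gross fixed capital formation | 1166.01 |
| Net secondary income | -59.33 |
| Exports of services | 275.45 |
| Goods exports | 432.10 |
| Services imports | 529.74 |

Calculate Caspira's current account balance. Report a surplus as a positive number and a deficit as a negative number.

-667.71

Goods balance = 432.10 - 705.12 = -273.02
Services balance = 275.45 - 529.74 = -254.29
Trade balance (goods + services) = -273.02 + (-254.29) = -527.31
Net primary income = -81.07
Net secondary income = -59.33
Current account = -527.31 + (-81.07) + (-59.33) = -667.71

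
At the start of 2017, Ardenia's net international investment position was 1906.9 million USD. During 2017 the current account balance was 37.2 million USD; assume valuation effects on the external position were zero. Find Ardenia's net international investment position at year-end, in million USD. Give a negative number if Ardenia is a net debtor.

1944.1

With no valuation effects, change in NIIP = current account = 37.2
End-of-year NIIP = 1906.9 + 37.2 = 1944.1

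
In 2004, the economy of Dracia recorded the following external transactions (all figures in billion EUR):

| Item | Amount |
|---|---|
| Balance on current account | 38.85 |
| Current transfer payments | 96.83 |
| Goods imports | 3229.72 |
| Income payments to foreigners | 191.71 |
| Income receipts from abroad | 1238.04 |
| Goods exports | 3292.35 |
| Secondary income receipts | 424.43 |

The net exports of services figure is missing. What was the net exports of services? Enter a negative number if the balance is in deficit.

Current account = goods balance + services balance + net primary income + net secondary income
Sum of the known components = 1436.56
Net exports of services = CA - (known components) = 38.85 - 1436.56 = -1397.71

-1397.71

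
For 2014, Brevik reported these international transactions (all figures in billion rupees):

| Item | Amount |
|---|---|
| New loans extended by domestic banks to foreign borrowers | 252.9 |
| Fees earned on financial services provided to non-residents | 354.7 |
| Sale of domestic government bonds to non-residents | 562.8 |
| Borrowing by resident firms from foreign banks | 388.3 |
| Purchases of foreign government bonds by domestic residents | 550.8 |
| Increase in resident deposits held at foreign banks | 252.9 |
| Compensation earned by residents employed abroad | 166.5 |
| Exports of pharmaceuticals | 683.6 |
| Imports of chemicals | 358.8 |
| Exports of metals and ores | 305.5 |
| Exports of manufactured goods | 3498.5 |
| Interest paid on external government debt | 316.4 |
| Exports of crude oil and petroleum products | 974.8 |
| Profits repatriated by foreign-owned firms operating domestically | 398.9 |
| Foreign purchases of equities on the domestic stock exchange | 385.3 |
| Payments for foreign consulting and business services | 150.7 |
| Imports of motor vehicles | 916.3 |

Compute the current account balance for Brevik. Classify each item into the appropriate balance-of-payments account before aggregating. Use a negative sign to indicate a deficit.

Goods: 3498.5 - 358.8 - 916.3 + 683.6 + 974.8 + 305.5 = 4187.3
Services: 354.7 - 150.7 = 204.0
Primary income: -398.9 - 316.4 + 166.5 = -548.8
Current account = 4187.3 + 204.0 + (-548.8) = 3842.5
(Excluded from the current account — financial account: new loans extended by domestic banks to foreign borrowers 252.9, sale of domestic government bonds to non-residents 562.8, borrowing by resident firms from foreign banks 388.3, purchases of foreign government bonds by domestic residents 550.8, increase in resident deposits held at foreign banks 252.9, foreign purchases of equities on the domestic stock exchange 385.3.)

3842.5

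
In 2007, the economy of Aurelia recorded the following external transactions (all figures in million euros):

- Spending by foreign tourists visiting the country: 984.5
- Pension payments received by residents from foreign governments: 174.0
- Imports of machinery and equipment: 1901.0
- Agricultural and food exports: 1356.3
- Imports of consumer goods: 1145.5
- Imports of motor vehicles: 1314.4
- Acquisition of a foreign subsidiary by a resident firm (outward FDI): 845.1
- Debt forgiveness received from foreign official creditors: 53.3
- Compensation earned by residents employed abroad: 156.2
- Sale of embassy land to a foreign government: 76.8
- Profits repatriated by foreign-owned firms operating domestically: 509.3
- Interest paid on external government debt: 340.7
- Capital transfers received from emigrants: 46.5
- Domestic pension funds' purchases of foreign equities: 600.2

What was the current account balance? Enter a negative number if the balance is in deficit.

Goods: 1356.3 - 1145.5 - 1901.0 - 1314.4 = -3004.6
Services: 984.5
Primary income: -340.7 - 509.3 + 156.2 = -693.8
Secondary income: 174.0
Current account = (-3004.6) + 984.5 + (-693.8) + 174.0 = -2539.9
(Excluded from the current account — financial account: acquisition of a foreign subsidiary by a resident firm (outward FDI) 845.1, domestic pension funds' purchases of foreign equities 600.2; capital account: debt forgiveness received from foreign official creditors 53.3, sale of embassy land to a foreign government 76.8, capital transfers received from emigrants 46.5.)

-2539.9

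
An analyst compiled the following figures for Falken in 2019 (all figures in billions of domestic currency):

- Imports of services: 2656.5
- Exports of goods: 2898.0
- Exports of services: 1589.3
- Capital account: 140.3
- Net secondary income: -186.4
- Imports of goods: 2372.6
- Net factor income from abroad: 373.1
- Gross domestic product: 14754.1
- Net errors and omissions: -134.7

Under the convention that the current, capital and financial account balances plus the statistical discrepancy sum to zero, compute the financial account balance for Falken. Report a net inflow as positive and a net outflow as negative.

349.5

Goods balance = 2898.0 - 2372.6 = 525.4
Services balance = 1589.3 - 2656.5 = -1067.2
Trade balance (goods + services) = 525.4 + (-1067.2) = -541.8
Net primary income = 373.1
Net secondary income = -186.4
Current account = -541.8 + 373.1 + (-186.4) = -355.1
Financial account = -(-355.1 + 140.3 + (-134.7)) = 349.5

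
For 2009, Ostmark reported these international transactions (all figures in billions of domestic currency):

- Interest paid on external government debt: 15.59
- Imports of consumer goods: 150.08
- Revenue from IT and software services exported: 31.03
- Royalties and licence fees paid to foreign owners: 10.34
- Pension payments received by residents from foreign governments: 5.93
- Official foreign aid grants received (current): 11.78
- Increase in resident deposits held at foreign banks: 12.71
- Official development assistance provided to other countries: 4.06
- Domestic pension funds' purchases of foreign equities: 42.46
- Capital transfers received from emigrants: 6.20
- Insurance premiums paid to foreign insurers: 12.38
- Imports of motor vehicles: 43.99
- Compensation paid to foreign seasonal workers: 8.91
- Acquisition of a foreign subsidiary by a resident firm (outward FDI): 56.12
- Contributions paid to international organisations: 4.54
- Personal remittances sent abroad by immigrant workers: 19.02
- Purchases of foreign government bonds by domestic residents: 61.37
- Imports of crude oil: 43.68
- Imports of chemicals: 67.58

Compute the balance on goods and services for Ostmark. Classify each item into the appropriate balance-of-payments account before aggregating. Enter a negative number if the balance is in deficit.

-297.02

Goods: -150.08 - 43.99 - 43.68 - 67.58 = -305.33
Services: -12.38 + 31.03 - 10.34 = 8.31
Trade balance = -305.33 + 8.31 = -297.02
(Excluded from the trade balance — primary income: interest paid on external government debt 15.59, compensation paid to foreign seasonal workers 8.91; secondary income: pension payments received by residents from foreign governments 5.93, official foreign aid grants received (current) 11.78, official development assistance provided to other countries 4.06, contributions paid to international organisations 4.54, personal remittances sent abroad by immigrant workers 19.02; financial account: increase in resident deposits held at foreign banks 12.71, domestic pension funds' purchases of foreign equities 42.46, acquisition of a foreign subsidiary by a resident firm (outward FDI) 56.12, purchases of foreign government bonds by domestic residents 61.37; capital account: capital transfers received from emigrants 6.20.)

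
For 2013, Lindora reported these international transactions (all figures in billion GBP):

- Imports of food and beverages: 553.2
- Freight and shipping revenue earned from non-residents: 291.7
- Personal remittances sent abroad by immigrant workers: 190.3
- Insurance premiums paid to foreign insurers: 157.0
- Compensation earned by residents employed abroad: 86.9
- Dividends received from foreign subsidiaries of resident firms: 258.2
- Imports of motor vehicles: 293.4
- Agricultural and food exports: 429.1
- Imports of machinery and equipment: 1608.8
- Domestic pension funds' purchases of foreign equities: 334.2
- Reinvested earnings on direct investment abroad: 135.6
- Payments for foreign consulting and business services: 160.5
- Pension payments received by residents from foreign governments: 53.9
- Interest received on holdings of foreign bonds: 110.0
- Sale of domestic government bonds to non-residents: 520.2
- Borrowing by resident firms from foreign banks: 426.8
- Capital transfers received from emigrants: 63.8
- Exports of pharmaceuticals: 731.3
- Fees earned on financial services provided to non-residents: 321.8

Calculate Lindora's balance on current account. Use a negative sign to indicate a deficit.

-544.7

Goods: -1608.8 + 429.1 - 293.4 + 731.3 - 553.2 = -1295.0
Services: -157.0 - 160.5 + 321.8 + 291.7 = 296.0
Primary income: 135.6 + 86.9 + 258.2 + 110.0 = 590.7
Secondary income: 53.9 - 190.3 = -136.4
Current account = (-1295.0) + 296.0 + 590.7 + (-136.4) = -544.7
(Excluded from the current account — financial account: domestic pension funds' purchases of foreign equities 334.2, sale of domestic government bonds to non-residents 520.2, borrowing by resident firms from foreign banks 426.8; capital account: capital transfers received from emigrants 63.8.)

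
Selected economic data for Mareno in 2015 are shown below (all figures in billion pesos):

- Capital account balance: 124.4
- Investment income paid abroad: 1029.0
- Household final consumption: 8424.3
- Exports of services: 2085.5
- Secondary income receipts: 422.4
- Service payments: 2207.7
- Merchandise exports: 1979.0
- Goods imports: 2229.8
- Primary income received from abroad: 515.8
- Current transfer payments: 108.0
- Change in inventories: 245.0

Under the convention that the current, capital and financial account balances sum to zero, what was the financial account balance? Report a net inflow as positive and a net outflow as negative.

Goods balance = 1979.0 - 2229.8 = -250.8
Services balance = 2085.5 - 2207.7 = -122.2
Trade balance (goods + services) = -250.8 + (-122.2) = -373.0
Net primary income = 515.8 - 1029.0 = -513.2
Net secondary income = 422.4 - 108.0 = 314.4
Current account = -373.0 + (-513.2) + 314.4 = -571.8
Financial account = -(-571.8 + 124.4) = 447.4

447.4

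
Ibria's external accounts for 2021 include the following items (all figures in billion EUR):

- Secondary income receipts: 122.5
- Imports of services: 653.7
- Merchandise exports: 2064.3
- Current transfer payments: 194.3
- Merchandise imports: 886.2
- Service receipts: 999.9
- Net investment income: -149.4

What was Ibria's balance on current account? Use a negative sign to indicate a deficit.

1303.1

Goods balance = 2064.3 - 886.2 = 1178.1
Services balance = 999.9 - 653.7 = 346.2
Trade balance (goods + services) = 1178.1 + 346.2 = 1524.3
Net primary income = -149.4
Net secondary income = 122.5 - 194.3 = -71.8
Current account = 1524.3 + (-149.4) + (-71.8) = 1303.1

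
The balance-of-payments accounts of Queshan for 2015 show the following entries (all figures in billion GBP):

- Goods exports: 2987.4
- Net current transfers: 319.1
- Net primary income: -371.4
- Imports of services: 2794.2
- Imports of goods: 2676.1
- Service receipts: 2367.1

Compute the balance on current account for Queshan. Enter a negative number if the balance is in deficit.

-168.1

Goods balance = 2987.4 - 2676.1 = 311.3
Services balance = 2367.1 - 2794.2 = -427.1
Trade balance (goods + services) = 311.3 + (-427.1) = -115.8
Net primary income = -371.4
Net secondary income = 319.1
Current account = -115.8 + (-371.4) + 319.1 = -168.1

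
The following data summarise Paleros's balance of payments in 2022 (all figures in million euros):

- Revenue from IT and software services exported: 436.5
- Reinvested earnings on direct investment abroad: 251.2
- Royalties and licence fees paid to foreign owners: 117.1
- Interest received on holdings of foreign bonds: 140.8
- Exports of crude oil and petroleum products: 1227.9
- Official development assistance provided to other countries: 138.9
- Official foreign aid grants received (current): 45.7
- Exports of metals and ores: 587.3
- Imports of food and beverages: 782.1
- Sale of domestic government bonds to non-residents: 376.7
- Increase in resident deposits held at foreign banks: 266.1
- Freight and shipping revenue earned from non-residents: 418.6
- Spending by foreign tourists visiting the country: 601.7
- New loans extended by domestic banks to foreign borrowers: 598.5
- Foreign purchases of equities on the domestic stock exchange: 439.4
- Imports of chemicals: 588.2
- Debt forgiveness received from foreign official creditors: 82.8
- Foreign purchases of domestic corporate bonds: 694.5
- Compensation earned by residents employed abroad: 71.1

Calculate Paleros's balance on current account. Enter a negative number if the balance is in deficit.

2154.5

Goods: -782.1 + 1227.9 + 587.3 - 588.2 = 444.9
Services: 436.5 - 117.1 + 418.6 + 601.7 = 1339.7
Primary income: 71.1 + 251.2 + 140.8 = 463.1
Secondary income: -138.9 + 45.7 = -93.2
Current account = 444.9 + 1339.7 + 463.1 + (-93.2) = 2154.5
(Excluded from the current account — financial account: sale of domestic government bonds to non-residents 376.7, increase in resident deposits held at foreign banks 266.1, new loans extended by domestic banks to foreign borrowers 598.5, foreign purchases of equities on the domestic stock exchange 439.4, foreign purchases of domestic corporate bonds 694.5; capital account: debt forgiveness received from foreign official creditors 82.8.)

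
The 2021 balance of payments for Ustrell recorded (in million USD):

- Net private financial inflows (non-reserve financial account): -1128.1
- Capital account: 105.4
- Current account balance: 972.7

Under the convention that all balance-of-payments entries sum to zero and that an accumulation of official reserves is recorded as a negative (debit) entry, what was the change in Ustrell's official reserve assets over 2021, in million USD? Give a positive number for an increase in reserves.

Official reserve transactions balance = -(972.7 + 105.4 + (-1128.1)) = 50.0
An accumulation of reserves is recorded as a debit (negative entry), so the change in the stock of reserves is the negative of that balance.
Change in official reserves = -(50.0) = -50.0

-50.0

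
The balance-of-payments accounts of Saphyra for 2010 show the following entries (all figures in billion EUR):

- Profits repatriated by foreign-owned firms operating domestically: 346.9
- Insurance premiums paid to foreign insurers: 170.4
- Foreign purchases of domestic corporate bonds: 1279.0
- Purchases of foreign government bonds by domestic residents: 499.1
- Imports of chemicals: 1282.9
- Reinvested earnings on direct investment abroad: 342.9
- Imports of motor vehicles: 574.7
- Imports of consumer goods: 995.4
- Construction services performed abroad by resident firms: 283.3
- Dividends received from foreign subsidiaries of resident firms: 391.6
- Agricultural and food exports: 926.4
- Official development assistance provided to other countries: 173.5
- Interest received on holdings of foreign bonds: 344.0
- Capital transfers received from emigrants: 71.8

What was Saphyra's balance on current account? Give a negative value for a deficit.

Goods: -574.7 + 926.4 - 1282.9 - 995.4 = -1926.6
Services: 283.3 - 170.4 = 112.9
Primary income: 344.0 + 342.9 - 346.9 + 391.6 = 731.6
Secondary income: -173.5
Current account = (-1926.6) + 112.9 + 731.6 + (-173.5) = -1255.6
(Excluded from the current account — financial account: foreign purchases of domestic corporate bonds 1279.0, purchases of foreign government bonds by domestic residents 499.1; capital account: capital transfers received from emigrants 71.8.)

-1255.6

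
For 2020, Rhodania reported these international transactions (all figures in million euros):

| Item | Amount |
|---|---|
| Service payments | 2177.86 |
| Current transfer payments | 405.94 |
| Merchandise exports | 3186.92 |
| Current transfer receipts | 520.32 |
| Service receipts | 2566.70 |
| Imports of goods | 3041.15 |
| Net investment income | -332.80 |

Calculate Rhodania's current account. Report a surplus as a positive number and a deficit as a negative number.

Goods balance = 3186.92 - 3041.15 = 145.77
Services balance = 2566.70 - 2177.86 = 388.84
Trade balance (goods + services) = 145.77 + 388.84 = 534.61
Net primary income = -332.80
Net secondary income = 520.32 - 405.94 = 114.38
Current account = 534.61 + (-332.80) + 114.38 = 316.19

316.19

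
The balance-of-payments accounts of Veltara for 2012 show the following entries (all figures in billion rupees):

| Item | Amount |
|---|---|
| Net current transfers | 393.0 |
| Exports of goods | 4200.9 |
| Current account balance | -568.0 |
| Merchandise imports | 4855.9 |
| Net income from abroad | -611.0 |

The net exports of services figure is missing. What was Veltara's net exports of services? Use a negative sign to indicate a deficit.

Current account = goods balance + services balance + net primary income + net secondary income
Sum of the known components = -873.0
Net exports of services = CA - (known components) = -568.0 - (-873.0) = 305.0

305.0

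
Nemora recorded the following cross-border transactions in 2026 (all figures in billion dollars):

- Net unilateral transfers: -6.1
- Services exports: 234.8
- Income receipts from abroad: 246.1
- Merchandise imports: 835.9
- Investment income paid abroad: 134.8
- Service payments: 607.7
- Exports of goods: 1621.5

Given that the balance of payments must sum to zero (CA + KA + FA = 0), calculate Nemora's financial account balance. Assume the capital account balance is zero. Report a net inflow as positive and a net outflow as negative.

-517.9

Goods balance = 1621.5 - 835.9 = 785.6
Services balance = 234.8 - 607.7 = -372.9
Trade balance (goods + services) = 785.6 + (-372.9) = 412.7
Net primary income = 246.1 - 134.8 = 111.3
Net secondary income = -6.1
Current account = 412.7 + 111.3 + (-6.1) = 517.9
Financial account = -(517.9) = -517.9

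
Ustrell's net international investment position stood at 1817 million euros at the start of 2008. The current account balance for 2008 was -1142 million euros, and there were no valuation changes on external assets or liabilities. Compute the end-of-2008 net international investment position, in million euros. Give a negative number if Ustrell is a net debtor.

675

With no valuation effects, change in NIIP = current account = -1142
End-of-year NIIP = 1817 + (-1142) = 675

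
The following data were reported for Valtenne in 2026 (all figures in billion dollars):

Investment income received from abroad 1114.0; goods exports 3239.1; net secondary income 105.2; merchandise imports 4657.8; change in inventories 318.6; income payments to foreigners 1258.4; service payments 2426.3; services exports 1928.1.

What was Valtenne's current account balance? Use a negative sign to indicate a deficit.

-1956.1

Goods balance = 3239.1 - 4657.8 = -1418.7
Services balance = 1928.1 - 2426.3 = -498.2
Trade balance (goods + services) = -1418.7 + (-498.2) = -1916.9
Net primary income = 1114.0 - 1258.4 = -144.4
Net secondary income = 105.2
Current account = -1916.9 + (-144.4) + 105.2 = -1956.1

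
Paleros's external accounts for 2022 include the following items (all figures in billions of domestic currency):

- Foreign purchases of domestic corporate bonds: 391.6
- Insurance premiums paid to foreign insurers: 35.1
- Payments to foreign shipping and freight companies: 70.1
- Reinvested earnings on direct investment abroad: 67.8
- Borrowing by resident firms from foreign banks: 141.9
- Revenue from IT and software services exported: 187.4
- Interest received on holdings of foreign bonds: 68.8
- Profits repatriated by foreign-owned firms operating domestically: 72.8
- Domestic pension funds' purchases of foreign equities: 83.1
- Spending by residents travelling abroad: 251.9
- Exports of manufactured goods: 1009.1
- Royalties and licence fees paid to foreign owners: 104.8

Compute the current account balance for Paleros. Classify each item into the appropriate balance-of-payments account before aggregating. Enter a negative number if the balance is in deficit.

Goods: 1009.1
Services: -35.1 - 104.8 - 251.9 - 70.1 + 187.4 = -274.5
Primary income: -72.8 + 68.8 + 67.8 = 63.8
Current account = 1009.1 + (-274.5) + 63.8 = 798.4
(Excluded from the current account — financial account: foreign purchases of domestic corporate bonds 391.6, borrowing by resident firms from foreign banks 141.9, domestic pension funds' purchases of foreign equities 83.1.)

798.4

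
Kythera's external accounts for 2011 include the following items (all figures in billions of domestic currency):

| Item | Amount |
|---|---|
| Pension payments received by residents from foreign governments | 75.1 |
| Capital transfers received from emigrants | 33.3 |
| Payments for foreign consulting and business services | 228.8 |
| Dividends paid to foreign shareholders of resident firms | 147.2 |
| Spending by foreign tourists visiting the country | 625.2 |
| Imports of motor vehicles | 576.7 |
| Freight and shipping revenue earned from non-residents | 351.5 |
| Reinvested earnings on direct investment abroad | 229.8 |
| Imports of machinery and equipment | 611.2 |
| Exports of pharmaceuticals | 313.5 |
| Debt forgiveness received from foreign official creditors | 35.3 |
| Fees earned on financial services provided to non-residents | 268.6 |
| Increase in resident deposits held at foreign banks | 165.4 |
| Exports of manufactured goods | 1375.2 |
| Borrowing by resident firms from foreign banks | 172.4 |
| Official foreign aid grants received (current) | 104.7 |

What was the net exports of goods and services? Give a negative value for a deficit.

Goods: 1375.2 - 576.7 + 313.5 - 611.2 = 500.8
Services: 625.2 + 268.6 - 228.8 + 351.5 = 1016.5
Trade balance = 500.8 + 1016.5 = 1517.3
(Excluded from the trade balance — secondary income: pension payments received by residents from foreign governments 75.1, official foreign aid grants received (current) 104.7; capital account: capital transfers received from emigrants 33.3, debt forgiveness received from foreign official creditors 35.3; primary income: dividends paid to foreign shareholders of resident firms 147.2, reinvested earnings on direct investment abroad 229.8; financial account: increase in resident deposits held at foreign banks 165.4, borrowing by resident firms from foreign banks 172.4.)

1517.3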